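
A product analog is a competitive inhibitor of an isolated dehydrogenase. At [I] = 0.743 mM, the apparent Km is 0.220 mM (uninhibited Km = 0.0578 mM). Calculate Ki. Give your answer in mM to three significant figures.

0.265 mM

Competitive: Km,app = α·Km with α = 1 + [I]/Ki.
α = Km,app/Km = 0.220/0.0578 = 3.806.
Ki = [I]/(α − 1) = 0.743/2.806 = 0.265 mM.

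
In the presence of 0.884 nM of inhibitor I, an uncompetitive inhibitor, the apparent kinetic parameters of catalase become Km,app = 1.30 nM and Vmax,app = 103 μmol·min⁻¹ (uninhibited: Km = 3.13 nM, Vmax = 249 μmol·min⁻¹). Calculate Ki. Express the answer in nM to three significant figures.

Uncompetitive: Vmax,app = Vmax/α (and Km,app = Km/α) with α = 1 + [I]/Ki.
α = Vmax/Vmax,app = 249/103 = 2.417.
Since α = 1 + [I]/Ki, [I]/Ki = 2.417 − 1 = 1.417 and Ki = 0.884/1.417 = 0.624 nM.

0.624 nM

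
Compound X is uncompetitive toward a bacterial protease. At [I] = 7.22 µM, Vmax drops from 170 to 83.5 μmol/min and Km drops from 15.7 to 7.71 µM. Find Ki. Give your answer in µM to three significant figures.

6.97 µM

Uncompetitive: Vmax,app = Vmax/α (and Km,app = Km/α) with α = 1 + [I]/Ki.
α = Vmax/Vmax,app = 170/83.5 = 2.036.
Since α = 1 + [I]/Ki, [I]/Ki = 2.036 − 1 = 1.036 and Ki = 7.22/1.036 = 6.97 µM.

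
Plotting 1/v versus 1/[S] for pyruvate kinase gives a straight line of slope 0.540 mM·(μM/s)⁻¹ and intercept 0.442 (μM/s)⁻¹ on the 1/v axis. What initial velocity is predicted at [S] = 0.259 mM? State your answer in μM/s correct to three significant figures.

0.396 μM/s

The y-intercept is 1/Vmax, so Vmax = 1/0.442 = 2.26 μM/s.
The slope is Km/Vmax, so Km = 0.540 × 2.26 = 1.22 mM.
Then v = 2.26 × 0.259/(1.22 + 0.259) = 0.396 μM/s.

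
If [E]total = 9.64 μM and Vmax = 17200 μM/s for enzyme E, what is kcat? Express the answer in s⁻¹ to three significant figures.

kcat = Vmax/[E]total = 17200 μM/s / 9.64 μM = 1780 s⁻¹.

1780 s⁻¹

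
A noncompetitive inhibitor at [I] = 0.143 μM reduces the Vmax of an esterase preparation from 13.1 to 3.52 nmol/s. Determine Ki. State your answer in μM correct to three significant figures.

0.0525 μM

Noncompetitive: Vmax,app = Vmax/α with α = 1 + [I]/Ki.
α = Vmax/Vmax,app = 13.1/3.52 = 3.722.
Ki = [I]/(α − 1) = 0.143/2.722 = 0.0525 μM.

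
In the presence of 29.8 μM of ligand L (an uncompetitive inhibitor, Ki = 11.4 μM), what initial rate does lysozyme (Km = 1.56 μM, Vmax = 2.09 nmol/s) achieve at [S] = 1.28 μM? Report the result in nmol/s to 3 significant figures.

0.432 nmol/s

α = 1 + [I]/Ki = 1 + 29.8/11.4 = 3.614.
For an uncompetitive inhibitor, both parameters are divided by α, giving Vmax/α and Km/α: Km,app = 0.432 μM, Vmax,app = 0.578 nmol/s.
v = Vmax,app·[S]/(Km,app + [S]) = 0.578 × 1.28/(0.432 + 1.28) = 0.432 nmol/s.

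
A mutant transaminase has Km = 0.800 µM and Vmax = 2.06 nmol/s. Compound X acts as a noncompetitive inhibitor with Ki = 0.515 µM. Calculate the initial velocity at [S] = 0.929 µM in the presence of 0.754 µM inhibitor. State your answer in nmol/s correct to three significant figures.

0.449 nmol/s

α = 1 + [I]/Ki = 1 + 0.754/0.515 = 2.464.
For a noncompetitive inhibitor, Vmax is reduced to Vmax/α while Km is unchanged: Km,app = 0.800 µM, Vmax,app = 0.836 nmol/s.
v = Vmax,app·[S]/(Km,app + [S]) = 0.836 × 0.929/(0.800 + 0.929) = 0.449 nmol/s.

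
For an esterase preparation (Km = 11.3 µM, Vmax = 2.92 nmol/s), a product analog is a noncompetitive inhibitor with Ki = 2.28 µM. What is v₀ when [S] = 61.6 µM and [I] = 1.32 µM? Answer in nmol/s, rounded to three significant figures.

With α = 1 + [I]/Ki = 1 + 1.32/2.28 = 1.579, the noncompetitive rate law is v = (Vmax/α)·[S] / (Km + [S]).
v = (2.92/1.579)×61.6 / (11.3 + 61.6) = 113.9/72.90 = 1.56 nmol/s.

1.56 nmol/s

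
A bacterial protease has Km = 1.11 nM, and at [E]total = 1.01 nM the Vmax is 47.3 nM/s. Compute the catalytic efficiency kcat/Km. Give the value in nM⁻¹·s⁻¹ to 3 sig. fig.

42.2 nM⁻¹·s⁻¹

kcat = Vmax/[E]total = 47.3/1.01 = 46.8 s⁻¹.
kcat/Km = 46.8/1.11 = 42.2 nM⁻¹·s⁻¹.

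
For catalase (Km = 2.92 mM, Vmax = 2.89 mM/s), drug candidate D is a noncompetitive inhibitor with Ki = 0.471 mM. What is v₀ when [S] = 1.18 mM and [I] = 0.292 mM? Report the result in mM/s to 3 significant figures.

With α = 1 + [I]/Ki = 1 + 0.292/0.471 = 1.620, the noncompetitive rate law is v = (Vmax/α)·[S] / (Km + [S]).
v = (2.89/1.620)×1.18 / (2.92 + 1.18) = 2.105/4.100 = 0.513 mM/s.

0.513 mM/s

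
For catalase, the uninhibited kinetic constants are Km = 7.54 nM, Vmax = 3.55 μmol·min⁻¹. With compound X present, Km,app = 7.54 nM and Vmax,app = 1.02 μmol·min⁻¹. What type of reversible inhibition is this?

Vmax decreases (3.55 → 1.02 μmol·min⁻¹) while Km is unchanged — pure noncompetitive inhibition.

noncompetitive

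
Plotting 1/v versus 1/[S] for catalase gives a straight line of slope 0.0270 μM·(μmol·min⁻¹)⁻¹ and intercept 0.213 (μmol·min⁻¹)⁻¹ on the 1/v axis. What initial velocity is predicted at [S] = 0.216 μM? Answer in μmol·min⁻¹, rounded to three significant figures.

The y-intercept is 1/Vmax, so Vmax = 1/0.213 = 4.69 μmol·min⁻¹.
The slope is Km/Vmax, so Km = 0.0270 × 4.69 = 0.127 μM.
Then v = 4.69 × 0.216/(0.127 + 0.216) = 2.96 μmol·min⁻¹.

2.96 μmol·min⁻¹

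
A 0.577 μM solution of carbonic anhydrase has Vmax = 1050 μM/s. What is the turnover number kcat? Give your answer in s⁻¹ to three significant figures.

kcat = Vmax/[E]total = 1050 μM/s / 0.577 μM = 1820 s⁻¹.

1820 s⁻¹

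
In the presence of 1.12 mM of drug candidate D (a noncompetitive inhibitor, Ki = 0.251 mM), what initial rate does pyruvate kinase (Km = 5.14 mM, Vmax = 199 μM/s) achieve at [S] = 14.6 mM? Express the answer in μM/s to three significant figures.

With α = 1 + [I]/Ki = 1 + 1.12/0.251 = 5.462, the noncompetitive rate law is v = (Vmax/α)·[S] / (Km + [S]).
v = (199/5.462)×14.6 / (5.14 + 14.6) = 531.9/19.74 = 26.9 μM/s.

26.9 μM/s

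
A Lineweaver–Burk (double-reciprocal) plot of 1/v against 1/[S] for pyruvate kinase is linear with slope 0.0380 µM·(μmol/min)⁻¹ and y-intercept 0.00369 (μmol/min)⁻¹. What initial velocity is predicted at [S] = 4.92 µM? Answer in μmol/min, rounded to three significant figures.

87.6 μmol/min

The y-intercept is 1/Vmax, so Vmax = 1/0.00369 = 271 μmol/min.
The slope is Km/Vmax, so Km = 0.0380 × 271 = 10.3 µM.
Then v = 271 × 4.92/(10.3 + 4.92) = 87.6 μmol/min.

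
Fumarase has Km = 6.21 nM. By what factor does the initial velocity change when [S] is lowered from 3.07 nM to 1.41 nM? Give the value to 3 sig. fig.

0.559

The fractional saturations are [S]/(Km+[S]) = 3.07/9.280 = 0.3308 and 1.41/7.620 = 0.1850.
v₂/v₁ is just their ratio: 0.1850/0.3308 = 0.559.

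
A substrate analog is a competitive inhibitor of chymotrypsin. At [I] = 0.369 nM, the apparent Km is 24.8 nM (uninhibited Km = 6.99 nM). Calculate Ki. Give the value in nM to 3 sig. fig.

0.145 nM

Competitive: Km,app = α·Km with α = 1 + [I]/Ki.
α = Km,app/Km = 24.8/6.99 = 3.548.
Ki = [I]/(α − 1) = 0.369/2.548 = 0.145 nM.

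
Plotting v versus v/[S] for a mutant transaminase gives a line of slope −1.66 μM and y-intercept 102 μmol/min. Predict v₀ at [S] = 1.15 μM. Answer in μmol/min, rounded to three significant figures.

In the Eadie–Hofstee form v = Vmax − Km·(v/[S]), the slope is −Km and the intercept is Vmax, so Km = 1.66 μM and Vmax = 102 μmol/min.
v = 102 × 1.15/(1.66 + 1.15) = 41.7 μmol/min.

41.7 μmol/min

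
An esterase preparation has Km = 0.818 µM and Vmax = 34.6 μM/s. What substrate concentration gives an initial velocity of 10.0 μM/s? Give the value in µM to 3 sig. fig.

0.333 µM

Rearranging v = Vmax[S]/(Km+[S]) gives [S] = Km·v/(Vmax − v).
[S] = 0.818 × 10.0 / (34.6 − 10.0) = 8.180/24.60 = 0.333 µM.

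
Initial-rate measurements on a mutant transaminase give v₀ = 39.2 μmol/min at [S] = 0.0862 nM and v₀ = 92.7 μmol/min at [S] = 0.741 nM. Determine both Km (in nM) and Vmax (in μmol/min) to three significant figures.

In reciprocal form, 1/v = (Km/Vmax)·(1/[S]) + 1/Vmax. The two points give (1/[S], 1/v) = (11.60, 0.02551) and (1.350, 0.01079).
Slope = (0.02551 − 0.01079)/(11.60 − 1.350) = 0.001436; intercept = 0.02551 − 0.001436×11.60 = 0.008849.
Vmax = 1/intercept = 113 μmol/min; Km = slope × Vmax = 0.001436 × 113 = 0.162 nM.

Km = 0.162 nM; Vmax = 113 μmol/min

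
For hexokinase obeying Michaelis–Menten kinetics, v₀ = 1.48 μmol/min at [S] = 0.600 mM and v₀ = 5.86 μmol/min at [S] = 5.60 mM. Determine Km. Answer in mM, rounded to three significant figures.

From v = Vmax[S]/(Km+[S]), each point gives Vmax = v(Km+[S])/[S].
Equating: 1.48(Km+0.600)/0.600 = 5.86(Km+5.60)/5.60.
2.467·Km + 1.48 = 1.046·Km + 5.86, so (2.467 − 1.046)·Km = 5.86 − 1.48.
Km = 4.380/1.420 = 3.08 mM; then Vmax = 1.48(3.08+0.600)/0.600 = 9.09 μmol/min.

3.08 mM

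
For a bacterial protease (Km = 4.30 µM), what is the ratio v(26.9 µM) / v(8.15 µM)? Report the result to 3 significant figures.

Since Vmax cancels, v₂/v₁ = [S]₂(Km+[S]₁) / [S]₁(Km+[S]₂).
= 26.9×(4.30+8.15) / (8.15×(4.30+26.9)) = 334.9/254.3 = 1.32.

1.32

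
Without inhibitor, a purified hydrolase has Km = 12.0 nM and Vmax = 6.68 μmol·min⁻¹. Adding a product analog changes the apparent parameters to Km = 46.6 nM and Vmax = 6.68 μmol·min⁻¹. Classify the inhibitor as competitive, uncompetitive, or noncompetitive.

competitive

Km increases (12.0 → 46.6 nM) while Vmax is unchanged — the hallmark of competitive inhibition.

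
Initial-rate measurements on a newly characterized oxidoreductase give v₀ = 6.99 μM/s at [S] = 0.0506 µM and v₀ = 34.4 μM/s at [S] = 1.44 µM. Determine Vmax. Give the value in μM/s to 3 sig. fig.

From v = Vmax[S]/(Km+[S]), each point gives Vmax = v(Km+[S])/[S].
Equating: 6.99(Km+0.0506)/0.0506 = 34.4(Km+1.44)/1.44.
138.1·Km + 6.99 = 23.89·Km + 34.4, so (138.1 − 23.89)·Km = 34.4 − 6.99.
Km = 27.41/114.3 = 0.240 µM; then Vmax = 6.99(0.240+0.0506)/0.0506 = 40.1 μM/s.

40.1 μM/s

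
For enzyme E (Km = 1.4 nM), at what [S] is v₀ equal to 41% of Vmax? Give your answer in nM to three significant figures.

0.973 nM

v/Vmax = [S]/(Km+[S]) = 0.41, so [S] = Km·0.41/(1 − 0.41) = 1.4 × 0.6949.
[S] = 0.973 nM.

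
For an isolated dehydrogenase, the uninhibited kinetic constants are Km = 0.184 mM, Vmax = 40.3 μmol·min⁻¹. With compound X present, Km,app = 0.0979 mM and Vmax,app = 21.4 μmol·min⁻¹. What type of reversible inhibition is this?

uncompetitive

Both Km and Vmax decrease by the same factor (~1.88-fold) — characteristic of uncompetitive inhibition.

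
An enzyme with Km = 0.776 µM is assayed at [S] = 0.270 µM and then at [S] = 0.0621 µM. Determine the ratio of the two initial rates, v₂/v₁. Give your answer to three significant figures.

The fractional saturations are [S]/(Km+[S]) = 0.270/1.046 = 0.2581 and 0.0621/0.8381 = 0.07410.
v₂/v₁ is just their ratio: 0.07410/0.2581 = 0.287.

0.287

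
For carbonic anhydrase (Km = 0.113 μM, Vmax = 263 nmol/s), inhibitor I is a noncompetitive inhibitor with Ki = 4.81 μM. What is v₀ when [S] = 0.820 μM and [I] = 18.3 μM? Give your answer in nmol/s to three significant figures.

α = 1 + [I]/Ki = 1 + 18.3/4.81 = 4.805.
For a noncompetitive inhibitor, Vmax is reduced to Vmax/α while Km is unchanged: Km,app = 0.113 μM, Vmax,app = 54.7 nmol/s.
v = Vmax,app·[S]/(Km,app + [S]) = 54.7 × 0.820/(0.113 + 0.820) = 48.1 nmol/s.

48.1 nmol/s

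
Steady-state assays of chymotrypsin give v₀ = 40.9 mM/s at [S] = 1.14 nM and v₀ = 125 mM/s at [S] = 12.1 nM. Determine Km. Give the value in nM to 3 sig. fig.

From v = Vmax[S]/(Km+[S]), each point gives Vmax = v(Km+[S])/[S].
Equating: 40.9(Km+1.14)/1.14 = 125(Km+12.1)/12.1.
35.88·Km + 40.9 = 10.33·Km + 125, so (35.88 − 10.33)·Km = 125 − 40.9.
Km = 84.10/25.55 = 3.29 nM; then Vmax = 40.9(3.29+1.14)/1.14 = 159 mM/s.

3.29 nM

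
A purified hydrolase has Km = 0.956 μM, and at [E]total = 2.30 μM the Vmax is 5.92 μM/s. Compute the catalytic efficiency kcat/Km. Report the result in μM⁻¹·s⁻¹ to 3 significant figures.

kcat = Vmax/[E]total = 5.92/2.30 = 2.57 s⁻¹.
kcat/Km = 2.57/0.956 = 2.69 μM⁻¹·s⁻¹.

2.69 μM⁻¹·s⁻¹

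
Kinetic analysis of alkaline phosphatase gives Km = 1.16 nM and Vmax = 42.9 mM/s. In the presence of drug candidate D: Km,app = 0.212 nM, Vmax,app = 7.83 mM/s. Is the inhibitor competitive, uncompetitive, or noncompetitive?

Both Km and Vmax decrease by the same factor (~5.48-fold) — characteristic of uncompetitive inhibition.

uncompetitive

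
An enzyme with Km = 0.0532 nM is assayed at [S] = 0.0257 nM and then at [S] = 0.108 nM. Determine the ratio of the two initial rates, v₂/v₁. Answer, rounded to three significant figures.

2.06

Since Vmax cancels, v₂/v₁ = [S]₂(Km+[S]₁) / [S]₁(Km+[S]₂).
= 0.108×(0.0532+0.0257) / (0.0257×(0.0532+0.108)) = 0.008521/0.004143 = 2.06.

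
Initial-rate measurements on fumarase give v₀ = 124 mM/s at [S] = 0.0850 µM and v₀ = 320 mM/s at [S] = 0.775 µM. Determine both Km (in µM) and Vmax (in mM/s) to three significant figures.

Km = 0.187 µM; Vmax = 397 mM/s

From v = Vmax[S]/(Km+[S]), each point gives Vmax = v(Km+[S])/[S].
Equating: 124(Km+0.0850)/0.0850 = 320(Km+0.775)/0.775.
1459·Km + 124 = 412.9·Km + 320, so (1459 − 412.9)·Km = 320 − 124.
Km = 196.0/1046 = 0.187 µM; then Vmax = 124(0.187+0.0850)/0.0850 = 397 mM/s.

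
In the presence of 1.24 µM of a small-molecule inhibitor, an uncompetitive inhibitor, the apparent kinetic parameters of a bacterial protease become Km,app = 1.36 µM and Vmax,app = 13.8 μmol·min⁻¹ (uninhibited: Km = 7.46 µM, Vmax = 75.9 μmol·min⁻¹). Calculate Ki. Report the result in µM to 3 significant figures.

Uncompetitive: Vmax,app = Vmax/α (and Km,app = Km/α) with α = 1 + [I]/Ki.
α = Vmax/Vmax,app = 75.9/13.8 = 5.500.
Since α = 1 + [I]/Ki, [I]/Ki = 5.500 − 1 = 4.500 and Ki = 1.24/4.500 = 0.276 µM.

0.276 µM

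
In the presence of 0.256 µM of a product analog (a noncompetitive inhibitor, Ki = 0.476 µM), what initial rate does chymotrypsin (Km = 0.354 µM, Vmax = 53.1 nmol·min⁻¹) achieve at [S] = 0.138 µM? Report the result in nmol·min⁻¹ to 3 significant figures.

9.69 nmol·min⁻¹

α = 1 + [I]/Ki = 1 + 0.256/0.476 = 1.538.
For a noncompetitive inhibitor, Vmax is reduced to Vmax/α while Km is unchanged: Km,app = 0.354 µM, Vmax,app = 34.5 nmol·min⁻¹.
v = Vmax,app·[S]/(Km,app + [S]) = 34.5 × 0.138/(0.354 + 0.138) = 9.69 nmol·min⁻¹.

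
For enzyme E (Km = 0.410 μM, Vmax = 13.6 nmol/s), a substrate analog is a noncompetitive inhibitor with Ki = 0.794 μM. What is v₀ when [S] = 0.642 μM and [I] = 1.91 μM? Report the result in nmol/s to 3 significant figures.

α = 1 + [I]/Ki = 1 + 1.91/0.794 = 3.406.
For a noncompetitive inhibitor, Vmax is reduced to Vmax/α while Km is unchanged: Km,app = 0.410 μM, Vmax,app = 3.99 nmol/s.
v = Vmax,app·[S]/(Km,app + [S]) = 3.99 × 0.642/(0.410 + 0.642) = 2.44 nmol/s.

2.44 nmol/s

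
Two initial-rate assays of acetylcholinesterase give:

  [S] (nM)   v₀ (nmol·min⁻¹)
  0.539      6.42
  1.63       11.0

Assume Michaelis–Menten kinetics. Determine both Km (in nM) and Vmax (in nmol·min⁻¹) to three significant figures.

Km = 0.887 nM; Vmax = 17.0 nmol·min⁻¹

In reciprocal form, 1/v = (Km/Vmax)·(1/[S]) + 1/Vmax. The two points give (1/[S], 1/v) = (1.855, 0.1558) and (0.6135, 0.09091).
Slope = (0.1558 − 0.09091)/(1.855 − 0.6135) = 0.05223; intercept = 0.1558 − 0.05223×1.855 = 0.05887.
Vmax = 1/intercept = 17.0 nmol·min⁻¹; Km = slope × Vmax = 0.05223 × 17.0 = 0.887 nM.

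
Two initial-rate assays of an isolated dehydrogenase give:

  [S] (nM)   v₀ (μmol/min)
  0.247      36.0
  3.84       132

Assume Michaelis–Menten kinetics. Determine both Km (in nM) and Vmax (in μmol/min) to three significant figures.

In reciprocal form, 1/v = (Km/Vmax)·(1/[S]) + 1/Vmax. The two points give (1/[S], 1/v) = (4.049, 0.02778) and (0.2604, 0.007576).
Slope = (0.02778 − 0.007576)/(4.049 − 0.2604) = 0.005333; intercept = 0.02778 − 0.005333×4.049 = 0.006187.
Vmax = 1/intercept = 162 μmol/min; Km = slope × Vmax = 0.005333 × 162 = 0.862 nM.

Km = 0.862 nM; Vmax = 162 μmol/min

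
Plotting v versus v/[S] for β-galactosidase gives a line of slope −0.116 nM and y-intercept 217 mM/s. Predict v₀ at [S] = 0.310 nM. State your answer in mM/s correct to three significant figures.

158 mM/s

In the Eadie–Hofstee form v = Vmax − Km·(v/[S]), the slope is −Km and the intercept is Vmax, so Km = 0.116 nM and Vmax = 217 mM/s.
v = 217 × 0.310/(0.116 + 0.310) = 158 mM/s.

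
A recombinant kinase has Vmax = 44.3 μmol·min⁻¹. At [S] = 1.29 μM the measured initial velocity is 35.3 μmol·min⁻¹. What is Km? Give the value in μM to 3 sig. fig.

0.329 μM

From v = Vmax[S]/(Km+[S]), Km = [S](Vmax − v)/v.
Km = 1.29 × (44.3 − 35.3) / 35.3 = 11.61/35.3 = 0.329 μM.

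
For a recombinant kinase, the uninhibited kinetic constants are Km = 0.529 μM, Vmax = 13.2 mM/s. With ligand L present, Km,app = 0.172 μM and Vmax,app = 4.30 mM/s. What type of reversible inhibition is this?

uncompetitive

Both Km and Vmax decrease by the same factor (~3.07-fold) — characteristic of uncompetitive inhibition.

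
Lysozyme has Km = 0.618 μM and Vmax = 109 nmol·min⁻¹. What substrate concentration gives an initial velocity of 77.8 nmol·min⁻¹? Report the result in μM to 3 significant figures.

1.54 μM

The required fractional saturation is v/Vmax = 77.8/109 = 0.7138.
Then [S]/(Km+[S]) = 0.7138 ⇒ [S] = 0.618 × 0.7138/(1 − 0.7138) = 1.54 μM.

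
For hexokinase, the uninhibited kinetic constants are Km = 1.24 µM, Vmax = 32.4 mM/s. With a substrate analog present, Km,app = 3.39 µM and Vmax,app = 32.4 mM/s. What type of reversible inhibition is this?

Km increases (1.24 → 3.39 µM) while Vmax is unchanged — the hallmark of competitive inhibition.

competitive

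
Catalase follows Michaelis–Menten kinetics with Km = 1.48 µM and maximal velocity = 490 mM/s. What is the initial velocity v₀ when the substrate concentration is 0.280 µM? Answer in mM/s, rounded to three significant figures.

78.0 mM/s

v = Vmax·[S]/(Km + [S]) = 490 × 0.280 / (1.48 + 0.280)
  = 137.2 / 1.760 = 78.0 mM/s.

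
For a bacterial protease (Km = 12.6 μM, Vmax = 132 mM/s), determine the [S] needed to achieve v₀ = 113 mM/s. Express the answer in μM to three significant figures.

74.9 μM

Rearranging v = Vmax[S]/(Km+[S]) gives [S] = Km·v/(Vmax − v).
[S] = 12.6 × 113 / (132 − 113) = 1424/19.00 = 74.9 μM.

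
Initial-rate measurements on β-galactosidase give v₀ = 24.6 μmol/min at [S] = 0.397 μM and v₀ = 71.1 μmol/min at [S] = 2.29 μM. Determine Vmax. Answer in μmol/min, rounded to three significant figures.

From v = Vmax[S]/(Km+[S]), each point gives Vmax = v(Km+[S])/[S].
Equating: 24.6(Km+0.397)/0.397 = 71.1(Km+2.29)/2.29.
61.96·Km + 24.6 = 31.05·Km + 71.1, so (61.96 − 31.05)·Km = 71.1 − 24.6.
Km = 46.50/30.92 = 1.50 μM; then Vmax = 24.6(1.50+0.397)/0.397 = 118 μmol/min.

118 μmol/min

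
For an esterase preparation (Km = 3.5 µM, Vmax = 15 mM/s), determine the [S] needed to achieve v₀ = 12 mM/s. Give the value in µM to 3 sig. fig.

14.0 µM

Rearranging v = Vmax[S]/(Km+[S]) gives [S] = Km·v/(Vmax − v).
[S] = 3.5 × 12 / (15 − 12) = 42.00/3.000 = 14.0 µM.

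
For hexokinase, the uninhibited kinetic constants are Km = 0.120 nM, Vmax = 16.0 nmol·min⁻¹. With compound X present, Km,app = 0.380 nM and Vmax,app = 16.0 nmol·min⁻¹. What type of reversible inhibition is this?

Km increases (0.120 → 0.380 nM) while Vmax is unchanged — the hallmark of competitive inhibition.

competitive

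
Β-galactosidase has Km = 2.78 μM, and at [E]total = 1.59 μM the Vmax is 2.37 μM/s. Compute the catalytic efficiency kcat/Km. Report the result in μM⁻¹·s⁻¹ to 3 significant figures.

kcat = Vmax/[E]total = 2.37/1.59 = 1.49 s⁻¹.
kcat/Km = 1.49/2.78 = 0.536 μM⁻¹·s⁻¹.

0.536 μM⁻¹·s⁻¹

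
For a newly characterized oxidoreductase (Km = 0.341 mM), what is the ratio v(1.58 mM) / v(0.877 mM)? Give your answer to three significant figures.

The fractional saturations are [S]/(Km+[S]) = 0.877/1.218 = 0.7200 and 1.58/1.921 = 0.8225.
v₂/v₁ is just their ratio: 0.8225/0.7200 = 1.14.

1.14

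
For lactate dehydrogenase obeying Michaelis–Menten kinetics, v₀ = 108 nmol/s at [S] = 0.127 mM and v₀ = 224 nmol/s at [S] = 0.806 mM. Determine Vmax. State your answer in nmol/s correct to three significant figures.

From v = Vmax[S]/(Km+[S]), each point gives Vmax = v(Km+[S])/[S].
Equating: 108(Km+0.127)/0.127 = 224(Km+0.806)/0.806.
850.4·Km + 108 = 277.9·Km + 224, so (850.4 − 277.9)·Km = 224 − 108.
Km = 116.0/572.5 = 0.203 mM; then Vmax = 108(0.203+0.127)/0.127 = 280 nmol/s.

280 nmol/s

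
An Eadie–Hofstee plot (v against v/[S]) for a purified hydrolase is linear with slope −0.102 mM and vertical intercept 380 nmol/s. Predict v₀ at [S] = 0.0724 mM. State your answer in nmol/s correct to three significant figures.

158 nmol/s

In the Eadie–Hofstee form v = Vmax − Km·(v/[S]), the slope is −Km and the intercept is Vmax, so Km = 0.102 mM and Vmax = 380 nmol/s.
v = 380 × 0.0724/(0.102 + 0.0724) = 158 nmol/s.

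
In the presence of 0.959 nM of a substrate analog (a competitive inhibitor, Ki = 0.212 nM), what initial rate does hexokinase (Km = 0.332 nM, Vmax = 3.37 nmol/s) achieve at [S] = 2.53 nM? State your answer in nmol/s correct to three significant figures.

With α = 1 + [I]/Ki = 1 + 0.959/0.212 = 5.524, the competitive rate law is v = Vmax[S] / (αKm + [S]).
v = 3.37×2.53 / (5.524×0.332 + 2.53) = 8.526/4.364 = 1.95 nmol/s.

1.95 nmol/s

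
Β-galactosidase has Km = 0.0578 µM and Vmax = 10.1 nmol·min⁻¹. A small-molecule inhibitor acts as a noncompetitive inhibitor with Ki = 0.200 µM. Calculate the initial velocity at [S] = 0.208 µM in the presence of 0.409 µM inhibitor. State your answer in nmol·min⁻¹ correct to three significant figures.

2.60 nmol·min⁻¹

α = 1 + [I]/Ki = 1 + 0.409/0.200 = 3.045.
For a noncompetitive inhibitor, Vmax is reduced to Vmax/α while Km is unchanged: Km,app = 0.0578 µM, Vmax,app = 3.32 nmol·min⁻¹.
v = Vmax,app·[S]/(Km,app + [S]) = 3.32 × 0.208/(0.0578 + 0.208) = 2.60 nmol·min⁻¹.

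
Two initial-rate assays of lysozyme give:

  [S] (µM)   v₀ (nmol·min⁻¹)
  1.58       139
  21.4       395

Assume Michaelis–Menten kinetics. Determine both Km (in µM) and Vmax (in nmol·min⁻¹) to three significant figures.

Km = 3.68 µM; Vmax = 463 nmol·min⁻¹

In reciprocal form, 1/v = (Km/Vmax)·(1/[S]) + 1/Vmax. The two points give (1/[S], 1/v) = (0.6329, 0.007194) and (0.04673, 0.002532).
Slope = (0.007194 − 0.002532)/(0.6329 − 0.04673) = 0.007954; intercept = 0.007194 − 0.007954×0.6329 = 0.002160.
Vmax = 1/intercept = 463 nmol·min⁻¹; Km = slope × Vmax = 0.007954 × 463 = 3.68 µM.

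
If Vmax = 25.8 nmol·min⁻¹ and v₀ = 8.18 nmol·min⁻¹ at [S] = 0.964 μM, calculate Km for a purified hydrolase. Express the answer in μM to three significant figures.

v/Vmax = 8.18/25.8 = 0.3171 = [S]/(Km+[S]).
So Km + [S] = [S]/0.3171 = 3.040 μM, giving Km = 3.040 − 0.964 = 2.08 μM.

2.08 μM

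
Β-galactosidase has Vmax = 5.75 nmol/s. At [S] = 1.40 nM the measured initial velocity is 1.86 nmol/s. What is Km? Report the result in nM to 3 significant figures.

v/Vmax = 1.86/5.75 = 0.3235 = [S]/(Km+[S]).
So Km + [S] = [S]/0.3235 = 4.328 nM, giving Km = 4.328 − 1.40 = 2.93 nM.

2.93 nM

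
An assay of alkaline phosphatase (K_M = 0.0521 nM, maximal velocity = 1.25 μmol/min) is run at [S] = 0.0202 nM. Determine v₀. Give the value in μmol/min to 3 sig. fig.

[S]/(Km+[S]) = 0.0202/0.07230 = 0.2794, the fractional saturation.
v = 0.2794 × Vmax = 0.2794 × 1.25 = 0.349 μmol/min.

0.349 μmol/min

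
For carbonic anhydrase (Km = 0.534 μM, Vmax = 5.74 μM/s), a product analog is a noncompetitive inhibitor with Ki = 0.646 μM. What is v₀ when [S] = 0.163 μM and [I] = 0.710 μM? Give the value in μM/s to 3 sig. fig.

With α = 1 + [I]/Ki = 1 + 0.710/0.646 = 2.099, the noncompetitive rate law is v = (Vmax/α)·[S] / (Km + [S]).
v = (5.74/2.099)×0.163 / (0.534 + 0.163) = 0.4457/0.6970 = 0.639 μM/s.

0.639 μM/s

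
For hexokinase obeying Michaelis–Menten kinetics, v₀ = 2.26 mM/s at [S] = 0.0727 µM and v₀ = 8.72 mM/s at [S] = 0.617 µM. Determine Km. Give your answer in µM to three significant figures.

0.381 µM

In reciprocal form, 1/v = (Km/Vmax)·(1/[S]) + 1/Vmax. The two points give (1/[S], 1/v) = (13.76, 0.4425) and (1.621, 0.1147).
Slope = (0.4425 − 0.1147)/(13.76 − 1.621) = 0.02701; intercept = 0.4425 − 0.02701×13.76 = 0.07090.
Vmax = 1/intercept = 14.1 mM/s; Km = slope × Vmax = 0.02701 × 14.1 = 0.381 µM.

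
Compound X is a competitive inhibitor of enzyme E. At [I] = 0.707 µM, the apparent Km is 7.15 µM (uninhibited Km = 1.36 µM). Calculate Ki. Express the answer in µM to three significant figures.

Competitive: Km,app = α·Km with α = 1 + [I]/Ki.
α = Km,app/Km = 7.15/1.36 = 5.257.
Since α = 1 + [I]/Ki, [I]/Ki = 5.257 − 1 = 4.257 and Ki = 0.707/4.257 = 0.166 µM.

0.166 µM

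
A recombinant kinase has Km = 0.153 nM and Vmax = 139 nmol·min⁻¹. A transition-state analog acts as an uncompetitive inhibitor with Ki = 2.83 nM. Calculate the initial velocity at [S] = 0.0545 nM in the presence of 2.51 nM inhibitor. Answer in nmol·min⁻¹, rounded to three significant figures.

29.6 nmol·min⁻¹

With α = 1 + [I]/Ki = 1 + 2.51/2.83 = 1.887, the uncompetitive rate law is v = (Vmax/α)·[S] / (Km/α + [S]).
v = (139/1.887)×0.0545 / (0.153/1.887 + 0.0545) = 4.015/0.1356 = 29.6 nmol·min⁻¹.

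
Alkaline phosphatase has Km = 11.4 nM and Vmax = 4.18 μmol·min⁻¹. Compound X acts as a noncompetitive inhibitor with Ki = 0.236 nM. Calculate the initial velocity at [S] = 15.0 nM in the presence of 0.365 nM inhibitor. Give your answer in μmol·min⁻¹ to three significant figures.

0.933 μmol·min⁻¹

α = 1 + [I]/Ki = 1 + 0.365/0.236 = 2.547.
For a noncompetitive inhibitor, Vmax is reduced to Vmax/α while Km is unchanged: Km,app = 11.4 nM, Vmax,app = 1.64 μmol·min⁻¹.
v = Vmax,app·[S]/(Km,app + [S]) = 1.64 × 15.0/(11.4 + 15.0) = 0.933 μmol·min⁻¹.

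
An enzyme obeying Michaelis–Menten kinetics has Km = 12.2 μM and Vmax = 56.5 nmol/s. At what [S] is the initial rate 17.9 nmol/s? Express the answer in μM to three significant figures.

5.66 μM

The required fractional saturation is v/Vmax = 17.9/56.5 = 0.3168.
Then [S]/(Km+[S]) = 0.3168 ⇒ [S] = 12.2 × 0.3168/(1 − 0.3168) = 5.66 μM.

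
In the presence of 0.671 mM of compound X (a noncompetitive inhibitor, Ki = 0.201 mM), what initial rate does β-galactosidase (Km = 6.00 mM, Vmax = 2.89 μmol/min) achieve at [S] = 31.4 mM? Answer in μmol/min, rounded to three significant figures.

With α = 1 + [I]/Ki = 1 + 0.671/0.201 = 4.338, the noncompetitive rate law is v = (Vmax/α)·[S] / (Km + [S]).
v = (2.89/4.338)×31.4 / (6.00 + 31.4) = 20.92/37.40 = 0.559 μmol/min.

0.559 μmol/min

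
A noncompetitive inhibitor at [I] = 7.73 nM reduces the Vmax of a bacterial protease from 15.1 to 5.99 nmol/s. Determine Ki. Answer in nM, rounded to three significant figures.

Noncompetitive: Vmax,app = Vmax/α with α = 1 + [I]/Ki.
α = Vmax/Vmax,app = 15.1/5.99 = 2.521.
Ki = [I]/(α − 1) = 7.73/1.521 = 5.08 nM.

5.08 nM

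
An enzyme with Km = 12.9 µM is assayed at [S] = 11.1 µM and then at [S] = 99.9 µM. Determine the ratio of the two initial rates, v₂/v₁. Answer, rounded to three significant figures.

Since Vmax cancels, v₂/v₁ = [S]₂(Km+[S]₁) / [S]₁(Km+[S]₂).
= 99.9×(12.9+11.1) / (11.1×(12.9+99.9)) = 2398/1252 = 1.91.

1.91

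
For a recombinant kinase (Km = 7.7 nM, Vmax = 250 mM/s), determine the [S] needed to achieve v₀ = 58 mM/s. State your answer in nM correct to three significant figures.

The required fractional saturation is v/Vmax = 58/250 = 0.2320.
Then [S]/(Km+[S]) = 0.2320 ⇒ [S] = 7.7 × 0.2320/(1 − 0.2320) = 2.33 nM.

2.33 nM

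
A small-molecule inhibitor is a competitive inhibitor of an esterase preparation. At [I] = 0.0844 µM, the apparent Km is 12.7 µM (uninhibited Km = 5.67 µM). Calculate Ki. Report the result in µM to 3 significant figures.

0.0681 µM

Competitive: Km,app = α·Km with α = 1 + [I]/Ki.
α = Km,app/Km = 12.7/5.67 = 2.240.
Ki = [I]/(α − 1) = 0.0844/1.240 = 0.0681 µM.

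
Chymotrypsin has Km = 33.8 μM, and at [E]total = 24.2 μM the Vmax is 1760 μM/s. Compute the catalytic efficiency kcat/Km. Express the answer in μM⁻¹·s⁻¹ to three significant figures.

kcat = Vmax/[E]total = 1760/24.2 = 72.7 s⁻¹.
kcat/Km = 72.7/33.8 = 2.15 μM⁻¹·s⁻¹.

2.15 μM⁻¹·s⁻¹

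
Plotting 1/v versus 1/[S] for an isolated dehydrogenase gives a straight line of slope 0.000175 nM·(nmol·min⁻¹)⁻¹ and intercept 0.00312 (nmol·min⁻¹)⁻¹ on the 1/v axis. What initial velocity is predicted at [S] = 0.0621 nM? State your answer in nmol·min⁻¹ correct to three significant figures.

The y-intercept is 1/Vmax, so Vmax = 1/0.00312 = 321 nmol·min⁻¹.
The slope is Km/Vmax, so Km = 0.000175 × 321 = 0.0561 nM.
Then v = 321 × 0.0621/(0.0561 + 0.0621) = 168 nmol·min⁻¹.

168 nmol·min⁻¹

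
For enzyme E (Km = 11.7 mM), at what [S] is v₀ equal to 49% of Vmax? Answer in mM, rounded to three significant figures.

11.2 mM

v/Vmax = [S]/(Km+[S]) = 0.49, so [S] = Km·0.49/(1 − 0.49) = 11.7 × 0.9608.
[S] = 11.2 mM.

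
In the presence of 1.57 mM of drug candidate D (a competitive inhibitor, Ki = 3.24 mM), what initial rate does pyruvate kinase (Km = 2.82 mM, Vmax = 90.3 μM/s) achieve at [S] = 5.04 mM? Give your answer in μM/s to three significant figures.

With α = 1 + [I]/Ki = 1 + 1.57/3.24 = 1.485, the competitive rate law is v = Vmax[S] / (αKm + [S]).
v = 90.3×5.04 / (1.485×2.82 + 5.04) = 455.1/9.226 = 49.3 μM/s.

49.3 μM/s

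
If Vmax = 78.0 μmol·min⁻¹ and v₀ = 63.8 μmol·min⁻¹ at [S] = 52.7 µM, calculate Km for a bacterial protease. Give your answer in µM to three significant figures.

11.7 µM

v/Vmax = 63.8/78.0 = 0.8179 = [S]/(Km+[S]).
So Km + [S] = [S]/0.8179 = 64.43 µM, giving Km = 64.43 − 52.7 = 11.7 µM.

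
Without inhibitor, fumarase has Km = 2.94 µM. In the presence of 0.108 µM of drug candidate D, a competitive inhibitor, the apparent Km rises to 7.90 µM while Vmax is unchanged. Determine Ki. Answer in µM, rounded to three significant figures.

Competitive: Km,app = α·Km with α = 1 + [I]/Ki.
α = Km,app/Km = 7.90/2.94 = 2.687.
Since α = 1 + [I]/Ki, [I]/Ki = 2.687 − 1 = 1.687 and Ki = 0.108/1.687 = 0.0640 µM.

0.0640 µM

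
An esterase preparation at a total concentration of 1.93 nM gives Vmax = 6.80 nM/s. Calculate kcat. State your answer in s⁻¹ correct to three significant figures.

kcat = Vmax/[E]total = 6.80 nM/s / 1.93 nM = 3.52 s⁻¹.

3.52 s⁻¹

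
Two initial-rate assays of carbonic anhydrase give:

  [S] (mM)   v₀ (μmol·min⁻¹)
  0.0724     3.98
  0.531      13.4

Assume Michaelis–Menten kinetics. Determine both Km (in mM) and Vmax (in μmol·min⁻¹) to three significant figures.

In reciprocal form, 1/v = (Km/Vmax)·(1/[S]) + 1/Vmax. The two points give (1/[S], 1/v) = (13.81, 0.2513) and (1.883, 0.07463).
Slope = (0.2513 − 0.07463)/(13.81 − 1.883) = 0.01481; intercept = 0.2513 − 0.01481×13.81 = 0.04674.
Vmax = 1/intercept = 21.4 μmol·min⁻¹; Km = slope × Vmax = 0.01481 × 21.4 = 0.317 mM.

Km = 0.317 mM; Vmax = 21.4 μmol·min⁻¹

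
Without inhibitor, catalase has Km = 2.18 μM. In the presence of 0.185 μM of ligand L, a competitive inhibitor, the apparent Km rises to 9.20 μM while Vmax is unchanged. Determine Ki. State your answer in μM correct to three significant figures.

0.0575 μM

Competitive: Km,app = α·Km with α = 1 + [I]/Ki.
α = Km,app/Km = 9.20/2.18 = 4.220.
Since α = 1 + [I]/Ki, [I]/Ki = 4.220 − 1 = 3.220 and Ki = 0.185/3.220 = 0.0575 μM.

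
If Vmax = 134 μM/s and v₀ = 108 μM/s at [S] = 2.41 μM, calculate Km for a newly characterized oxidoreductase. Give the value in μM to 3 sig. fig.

From v = Vmax[S]/(Km+[S]), Km = [S](Vmax − v)/v.
Km = 2.41 × (134 − 108) / 108 = 62.66/108 = 0.580 μM.

0.580 μM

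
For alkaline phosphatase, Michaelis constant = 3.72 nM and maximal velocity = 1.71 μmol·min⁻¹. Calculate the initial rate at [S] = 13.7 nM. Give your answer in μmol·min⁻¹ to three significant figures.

1.34 μmol·min⁻¹

[S]/(Km+[S]) = 13.7/17.42 = 0.7865, the fractional saturation.
v = 0.7865 × Vmax = 0.7865 × 1.71 = 1.34 μmol·min⁻¹.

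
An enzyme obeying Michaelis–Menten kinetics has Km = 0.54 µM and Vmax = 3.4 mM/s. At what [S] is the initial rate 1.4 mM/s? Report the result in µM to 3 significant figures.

0.378 µM

The required fractional saturation is v/Vmax = 1.4/3.4 = 0.4118.
Then [S]/(Km+[S]) = 0.4118 ⇒ [S] = 0.54 × 0.4118/(1 − 0.4118) = 0.378 µM.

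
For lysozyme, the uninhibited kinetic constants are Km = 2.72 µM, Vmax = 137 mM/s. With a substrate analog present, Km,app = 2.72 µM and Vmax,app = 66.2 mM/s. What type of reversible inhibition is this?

noncompetitive

Vmax decreases (137 → 66.2 mM/s) while Km is unchanged — pure noncompetitive inhibition.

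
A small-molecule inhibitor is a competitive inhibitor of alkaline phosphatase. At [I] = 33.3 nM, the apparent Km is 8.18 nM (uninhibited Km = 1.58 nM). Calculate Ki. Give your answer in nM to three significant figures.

Competitive: Km,app = α·Km with α = 1 + [I]/Ki.
α = Km,app/Km = 8.18/1.58 = 5.177.
Since α = 1 + [I]/Ki, [I]/Ki = 5.177 − 1 = 4.177 and Ki = 33.3/4.177 = 7.97 nM.

7.97 nM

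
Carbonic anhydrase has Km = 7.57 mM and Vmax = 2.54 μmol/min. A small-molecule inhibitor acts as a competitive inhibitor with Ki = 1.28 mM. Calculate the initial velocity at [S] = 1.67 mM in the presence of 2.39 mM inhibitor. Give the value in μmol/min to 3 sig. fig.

α = 1 + [I]/Ki = 1 + 2.39/1.28 = 2.867.
For a competitive inhibitor, Vmax is unchanged and the apparent Km becomes α·Km: Km,app = 21.7 mM, Vmax,app = 2.54 μmol/min.
v = Vmax,app·[S]/(Km,app + [S]) = 2.54 × 1.67/(21.7 + 1.67) = 0.181 μmol/min.

0.181 μmol/min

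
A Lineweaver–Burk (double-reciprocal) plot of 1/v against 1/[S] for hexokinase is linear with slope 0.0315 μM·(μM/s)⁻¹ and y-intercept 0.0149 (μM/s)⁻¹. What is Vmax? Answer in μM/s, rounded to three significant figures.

The y-intercept of a Lineweaver–Burk plot equals 1/Vmax, so Vmax = 1/0.0149 = 67.1 μM/s.

67.1 μM/s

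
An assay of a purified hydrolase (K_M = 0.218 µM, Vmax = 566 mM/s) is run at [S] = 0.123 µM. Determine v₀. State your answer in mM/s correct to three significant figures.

[S]/(Km+[S]) = 0.123/0.3410 = 0.3607, the fractional saturation.
v = 0.3607 × Vmax = 0.3607 × 566 = 204 mM/s.

204 mM/s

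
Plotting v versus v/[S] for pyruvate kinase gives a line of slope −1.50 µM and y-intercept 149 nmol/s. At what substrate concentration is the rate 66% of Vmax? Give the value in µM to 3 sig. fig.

2.91 µM

The Eadie–Hofstee slope gives Km = 1.50 µM (slope = −Km).
v/Vmax = [S]/(Km+[S]) = 0.66 ⇒ [S] = Km·0.66/(1−0.66) = 1.50 × 1.941 = 2.91 µM.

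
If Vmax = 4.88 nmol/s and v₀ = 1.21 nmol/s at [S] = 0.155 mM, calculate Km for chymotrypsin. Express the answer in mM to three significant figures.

From v = Vmax[S]/(Km+[S]), Km = [S](Vmax − v)/v.
Km = 0.155 × (4.88 − 1.21) / 1.21 = 0.5688/1.21 = 0.470 mM.

0.470 mM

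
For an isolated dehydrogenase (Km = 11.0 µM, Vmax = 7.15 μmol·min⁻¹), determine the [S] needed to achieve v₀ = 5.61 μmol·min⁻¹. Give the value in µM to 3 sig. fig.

40.1 µM

Rearranging v = Vmax[S]/(Km+[S]) gives [S] = Km·v/(Vmax − v).
[S] = 11.0 × 5.61 / (7.15 − 5.61) = 61.71/1.540 = 40.1 µM.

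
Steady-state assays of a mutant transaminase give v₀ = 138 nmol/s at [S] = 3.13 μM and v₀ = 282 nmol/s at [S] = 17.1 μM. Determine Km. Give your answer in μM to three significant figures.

5.22 μM

From v = Vmax[S]/(Km+[S]), each point gives Vmax = v(Km+[S])/[S].
Equating: 138(Km+3.13)/3.13 = 282(Km+17.1)/17.1.
44.09·Km + 138 = 16.49·Km + 282, so (44.09 − 16.49)·Km = 282 − 138.
Km = 144.0/27.60 = 5.22 μM; then Vmax = 138(5.22+3.13)/3.13 = 368 nmol/s.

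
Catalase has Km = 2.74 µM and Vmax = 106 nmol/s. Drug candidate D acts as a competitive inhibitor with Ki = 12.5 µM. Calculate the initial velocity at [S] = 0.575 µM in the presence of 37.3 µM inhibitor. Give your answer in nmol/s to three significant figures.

5.30 nmol/s

α = 1 + [I]/Ki = 1 + 37.3/12.5 = 3.984.
For a competitive inhibitor, Vmax is unchanged and the apparent Km becomes α·Km: Km,app = 10.9 µM, Vmax,app = 106 nmol/s.
v = Vmax,app·[S]/(Km,app + [S]) = 106 × 0.575/(10.9 + 0.575) = 5.30 nmol/s.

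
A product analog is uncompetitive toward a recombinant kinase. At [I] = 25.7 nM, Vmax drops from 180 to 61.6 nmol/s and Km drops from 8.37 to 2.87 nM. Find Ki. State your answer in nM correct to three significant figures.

13.4 nM

Uncompetitive: Vmax,app = Vmax/α (and Km,app = Km/α) with α = 1 + [I]/Ki.
α = Vmax/Vmax,app = 180/61.6 = 2.922.
Ki = [I]/(α − 1) = 25.7/1.922 = 13.4 nM.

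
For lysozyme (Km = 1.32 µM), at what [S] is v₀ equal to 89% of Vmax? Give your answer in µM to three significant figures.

10.7 µM

v/Vmax = [S]/(Km+[S]) = 0.89, so [S] = Km·0.89/(1 − 0.89) = 1.32 × 8.091.
[S] = 10.7 µM.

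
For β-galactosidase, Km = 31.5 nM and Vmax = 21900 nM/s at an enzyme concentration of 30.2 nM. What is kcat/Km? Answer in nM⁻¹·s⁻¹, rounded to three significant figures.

23.0 nM⁻¹·s⁻¹

kcat = Vmax/[E]total = 21900/30.2 = 725 s⁻¹.
kcat/Km = 725/31.5 = 23.0 nM⁻¹·s⁻¹.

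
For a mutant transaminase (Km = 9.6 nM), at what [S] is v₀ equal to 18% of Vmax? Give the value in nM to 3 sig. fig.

2.11 nM

v/Vmax = [S]/(Km+[S]) = 0.18, so [S] = Km·0.18/(1 − 0.18) = 9.6 × 0.2195.
[S] = 2.11 nM.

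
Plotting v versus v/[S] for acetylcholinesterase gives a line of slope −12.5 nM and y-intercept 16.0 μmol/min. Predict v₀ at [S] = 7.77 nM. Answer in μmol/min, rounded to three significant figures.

In the Eadie–Hofstee form v = Vmax − Km·(v/[S]), the slope is −Km and the intercept is Vmax, so Km = 12.5 nM and Vmax = 16.0 μmol/min.
v = 16.0 × 7.77/(12.5 + 7.77) = 6.13 μmol/min.

6.13 μmol/min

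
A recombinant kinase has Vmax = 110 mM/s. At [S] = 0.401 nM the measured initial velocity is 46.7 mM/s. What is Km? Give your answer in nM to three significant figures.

v/Vmax = 46.7/110 = 0.4245 = [S]/(Km+[S]).
So Km + [S] = [S]/0.4245 = 0.9445 nM, giving Km = 0.9445 − 0.401 = 0.544 nM.

0.544 nM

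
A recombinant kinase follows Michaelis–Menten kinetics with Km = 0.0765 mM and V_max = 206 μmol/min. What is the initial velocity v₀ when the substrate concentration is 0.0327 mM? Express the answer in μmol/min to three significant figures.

[S]/(Km+[S]) = 0.0327/0.1092 = 0.2995, the fractional saturation.
v = 0.2995 × Vmax = 0.2995 × 206 = 61.7 μmol/min.

61.7 μmol/min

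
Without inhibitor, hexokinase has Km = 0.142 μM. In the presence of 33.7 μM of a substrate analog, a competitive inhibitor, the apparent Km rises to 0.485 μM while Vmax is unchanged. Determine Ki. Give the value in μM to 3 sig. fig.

Competitive: Km,app = α·Km with α = 1 + [I]/Ki.
α = Km,app/Km = 0.485/0.142 = 3.415.
Ki = [I]/(α − 1) = 33.7/2.415 = 14.0 μM.

14.0 μM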